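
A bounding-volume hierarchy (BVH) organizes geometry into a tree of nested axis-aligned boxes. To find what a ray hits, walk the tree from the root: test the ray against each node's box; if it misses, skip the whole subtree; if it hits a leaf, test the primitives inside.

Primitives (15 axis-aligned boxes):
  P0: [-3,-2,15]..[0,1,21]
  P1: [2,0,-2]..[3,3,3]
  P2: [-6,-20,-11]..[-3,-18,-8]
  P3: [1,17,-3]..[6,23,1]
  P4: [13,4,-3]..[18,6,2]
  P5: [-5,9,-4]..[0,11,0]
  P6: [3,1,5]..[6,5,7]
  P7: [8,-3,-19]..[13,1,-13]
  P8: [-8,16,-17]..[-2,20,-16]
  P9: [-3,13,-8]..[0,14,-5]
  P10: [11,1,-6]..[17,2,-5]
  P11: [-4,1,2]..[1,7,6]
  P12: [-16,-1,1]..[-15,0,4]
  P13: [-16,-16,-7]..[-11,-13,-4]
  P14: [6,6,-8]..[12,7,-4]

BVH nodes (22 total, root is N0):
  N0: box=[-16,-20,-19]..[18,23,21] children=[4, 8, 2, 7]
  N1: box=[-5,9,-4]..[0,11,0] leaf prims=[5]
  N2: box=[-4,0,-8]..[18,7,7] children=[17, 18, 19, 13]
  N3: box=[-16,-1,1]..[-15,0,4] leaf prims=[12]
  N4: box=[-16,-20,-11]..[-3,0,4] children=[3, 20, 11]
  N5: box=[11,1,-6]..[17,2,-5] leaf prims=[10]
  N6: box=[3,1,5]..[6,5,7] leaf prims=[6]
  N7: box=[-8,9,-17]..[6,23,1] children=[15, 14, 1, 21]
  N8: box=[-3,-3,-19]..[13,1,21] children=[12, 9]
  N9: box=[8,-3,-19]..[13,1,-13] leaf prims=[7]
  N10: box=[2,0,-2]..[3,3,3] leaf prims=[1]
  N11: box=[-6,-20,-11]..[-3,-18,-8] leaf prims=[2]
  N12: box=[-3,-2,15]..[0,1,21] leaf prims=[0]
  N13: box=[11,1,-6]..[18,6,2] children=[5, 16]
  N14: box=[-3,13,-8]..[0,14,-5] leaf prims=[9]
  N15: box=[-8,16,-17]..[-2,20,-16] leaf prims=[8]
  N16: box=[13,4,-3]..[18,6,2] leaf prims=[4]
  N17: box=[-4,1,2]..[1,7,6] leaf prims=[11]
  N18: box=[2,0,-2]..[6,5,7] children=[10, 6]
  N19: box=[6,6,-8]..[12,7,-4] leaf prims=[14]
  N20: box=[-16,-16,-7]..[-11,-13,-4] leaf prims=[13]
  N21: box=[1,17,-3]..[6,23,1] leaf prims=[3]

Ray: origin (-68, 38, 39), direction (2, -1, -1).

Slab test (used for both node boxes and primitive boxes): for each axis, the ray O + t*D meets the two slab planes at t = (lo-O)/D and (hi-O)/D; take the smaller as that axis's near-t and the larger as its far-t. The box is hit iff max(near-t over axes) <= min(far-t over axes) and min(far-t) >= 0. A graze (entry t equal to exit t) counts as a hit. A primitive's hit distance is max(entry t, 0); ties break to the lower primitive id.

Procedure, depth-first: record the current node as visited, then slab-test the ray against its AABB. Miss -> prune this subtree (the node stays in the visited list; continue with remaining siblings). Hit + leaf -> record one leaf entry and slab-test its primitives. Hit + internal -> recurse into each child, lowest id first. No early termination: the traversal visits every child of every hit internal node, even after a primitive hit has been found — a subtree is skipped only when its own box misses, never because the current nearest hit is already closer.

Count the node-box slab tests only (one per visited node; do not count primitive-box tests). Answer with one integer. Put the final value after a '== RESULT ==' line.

Traverse from the root:
N0 x:[26,43] y:[15,58] z:[18,58] -> hit [26,43], descend [2, 4, 7, 8]
  N2 x:[32,43] y:[31,38] z:[32,47] -> hit [32,38], descend [13, 17, 18, 19]
    N13 x:[79/2,43] y:[32,37] z:[37,45] -> miss, prune
    N17 x:[32,69/2] y:[31,37] z:[33,37] -> hit [33,69/2] leaf, test {P11@t=33}
    N18 x:[35,37] y:[33,38] z:[32,41] -> hit [35,37], descend [6, 10]
      N6 x:[71/2,37] y:[33,37] z:[32,34] -> miss, prune
      N10 x:[35,71/2] y:[35,38] z:[36,41] -> miss, prune
    N19 x:[37,40] y:[31,32] z:[43,47] -> miss, prune
  N4 x:[26,65/2] y:[38,58] z:[35,50] -> miss, prune
  N7 x:[30,37] y:[15,29] z:[38,56] -> miss, prune
  N8 x:[65/2,81/2] y:[37,41] z:[18,58] -> hit [37,81/2], descend [9, 12]
    N9 x:[38,81/2] y:[37,41] z:[52,58] -> miss, prune
    N12 x:[65/2,34] y:[37,40] z:[18,24] -> miss, prune

Summary -> nodes [0, 2, 13, 17, 18, 6, 10, 19, 4, 7, 8, 9, 12]; box-tests=13; leaf-entries=1; first=P11

== RESULT ==
13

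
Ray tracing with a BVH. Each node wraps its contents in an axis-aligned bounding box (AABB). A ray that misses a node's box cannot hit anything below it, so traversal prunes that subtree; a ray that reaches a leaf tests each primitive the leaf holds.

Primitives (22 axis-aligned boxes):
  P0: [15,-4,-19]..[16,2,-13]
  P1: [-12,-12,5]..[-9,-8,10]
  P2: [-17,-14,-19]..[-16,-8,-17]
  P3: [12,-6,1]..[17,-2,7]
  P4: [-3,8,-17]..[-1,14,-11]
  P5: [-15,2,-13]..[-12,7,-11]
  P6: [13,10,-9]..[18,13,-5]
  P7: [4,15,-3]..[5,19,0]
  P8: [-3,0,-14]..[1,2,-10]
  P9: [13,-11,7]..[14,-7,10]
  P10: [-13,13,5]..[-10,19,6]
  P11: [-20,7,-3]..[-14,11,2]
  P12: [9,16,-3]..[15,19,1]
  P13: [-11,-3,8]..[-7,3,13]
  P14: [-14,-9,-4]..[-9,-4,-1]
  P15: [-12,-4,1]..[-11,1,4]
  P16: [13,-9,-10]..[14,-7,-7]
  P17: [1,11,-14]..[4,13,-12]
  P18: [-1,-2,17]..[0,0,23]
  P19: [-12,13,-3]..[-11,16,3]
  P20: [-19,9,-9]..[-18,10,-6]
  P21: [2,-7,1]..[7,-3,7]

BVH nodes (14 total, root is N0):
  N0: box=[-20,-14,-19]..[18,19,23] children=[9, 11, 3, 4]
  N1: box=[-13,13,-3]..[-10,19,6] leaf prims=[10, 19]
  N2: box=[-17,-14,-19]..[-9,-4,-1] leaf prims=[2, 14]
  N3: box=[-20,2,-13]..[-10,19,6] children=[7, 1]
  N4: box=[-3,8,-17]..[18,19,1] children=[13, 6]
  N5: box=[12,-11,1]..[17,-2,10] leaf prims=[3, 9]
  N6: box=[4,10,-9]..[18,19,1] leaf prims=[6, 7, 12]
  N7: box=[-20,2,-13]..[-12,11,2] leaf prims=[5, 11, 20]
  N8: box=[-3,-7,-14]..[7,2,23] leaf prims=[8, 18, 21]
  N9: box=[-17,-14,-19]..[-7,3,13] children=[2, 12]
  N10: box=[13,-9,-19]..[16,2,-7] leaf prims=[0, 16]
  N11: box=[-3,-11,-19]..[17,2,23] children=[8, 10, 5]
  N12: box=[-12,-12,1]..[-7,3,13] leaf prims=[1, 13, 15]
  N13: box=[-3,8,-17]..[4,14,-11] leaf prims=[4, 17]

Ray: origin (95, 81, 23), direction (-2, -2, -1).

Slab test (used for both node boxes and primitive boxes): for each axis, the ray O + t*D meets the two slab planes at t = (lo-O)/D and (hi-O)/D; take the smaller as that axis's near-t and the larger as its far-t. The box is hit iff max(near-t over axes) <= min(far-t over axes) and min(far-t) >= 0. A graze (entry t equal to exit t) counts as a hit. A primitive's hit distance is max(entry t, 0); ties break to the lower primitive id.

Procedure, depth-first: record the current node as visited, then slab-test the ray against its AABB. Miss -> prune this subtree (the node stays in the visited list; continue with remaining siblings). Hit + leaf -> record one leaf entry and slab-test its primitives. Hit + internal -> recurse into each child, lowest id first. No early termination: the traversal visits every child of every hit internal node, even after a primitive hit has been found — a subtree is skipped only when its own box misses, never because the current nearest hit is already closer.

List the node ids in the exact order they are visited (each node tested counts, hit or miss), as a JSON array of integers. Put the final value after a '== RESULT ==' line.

Traverse from the root:
N0 x:[77/2,115/2] y:[31,95/2] z:[0,42] -> hit [77/2,42], descend [3, 4, 9, 11]
  N3 x:[105/2,115/2] y:[31,79/2] z:[17,36] -> miss, prune
  N4 x:[77/2,49] y:[31,73/2] z:[22,40] -> miss, prune
  N9 x:[51,56] y:[39,95/2] z:[10,42] -> miss, prune
  N11 x:[39,49] y:[79/2,46] z:[0,42] -> hit [79/2,42], descend [5, 8, 10]
    N5 x:[39,83/2] y:[83/2,46] z:[13,22] -> miss, prune
    N8 x:[44,49] y:[79/2,44] z:[0,37] -> miss, prune
    N10 x:[79/2,41] y:[79/2,45] z:[30,42] -> hit [79/2,41] leaf, test {P0@t=79/2, P16(miss)}

Visited [0, 3, 4, 9, 11, 5, 8, 10]. Tests: 8 box, 1 leaf. Nearest: P0.

== RESULT ==
[0, 3, 4, 9, 11, 5, 8, 10]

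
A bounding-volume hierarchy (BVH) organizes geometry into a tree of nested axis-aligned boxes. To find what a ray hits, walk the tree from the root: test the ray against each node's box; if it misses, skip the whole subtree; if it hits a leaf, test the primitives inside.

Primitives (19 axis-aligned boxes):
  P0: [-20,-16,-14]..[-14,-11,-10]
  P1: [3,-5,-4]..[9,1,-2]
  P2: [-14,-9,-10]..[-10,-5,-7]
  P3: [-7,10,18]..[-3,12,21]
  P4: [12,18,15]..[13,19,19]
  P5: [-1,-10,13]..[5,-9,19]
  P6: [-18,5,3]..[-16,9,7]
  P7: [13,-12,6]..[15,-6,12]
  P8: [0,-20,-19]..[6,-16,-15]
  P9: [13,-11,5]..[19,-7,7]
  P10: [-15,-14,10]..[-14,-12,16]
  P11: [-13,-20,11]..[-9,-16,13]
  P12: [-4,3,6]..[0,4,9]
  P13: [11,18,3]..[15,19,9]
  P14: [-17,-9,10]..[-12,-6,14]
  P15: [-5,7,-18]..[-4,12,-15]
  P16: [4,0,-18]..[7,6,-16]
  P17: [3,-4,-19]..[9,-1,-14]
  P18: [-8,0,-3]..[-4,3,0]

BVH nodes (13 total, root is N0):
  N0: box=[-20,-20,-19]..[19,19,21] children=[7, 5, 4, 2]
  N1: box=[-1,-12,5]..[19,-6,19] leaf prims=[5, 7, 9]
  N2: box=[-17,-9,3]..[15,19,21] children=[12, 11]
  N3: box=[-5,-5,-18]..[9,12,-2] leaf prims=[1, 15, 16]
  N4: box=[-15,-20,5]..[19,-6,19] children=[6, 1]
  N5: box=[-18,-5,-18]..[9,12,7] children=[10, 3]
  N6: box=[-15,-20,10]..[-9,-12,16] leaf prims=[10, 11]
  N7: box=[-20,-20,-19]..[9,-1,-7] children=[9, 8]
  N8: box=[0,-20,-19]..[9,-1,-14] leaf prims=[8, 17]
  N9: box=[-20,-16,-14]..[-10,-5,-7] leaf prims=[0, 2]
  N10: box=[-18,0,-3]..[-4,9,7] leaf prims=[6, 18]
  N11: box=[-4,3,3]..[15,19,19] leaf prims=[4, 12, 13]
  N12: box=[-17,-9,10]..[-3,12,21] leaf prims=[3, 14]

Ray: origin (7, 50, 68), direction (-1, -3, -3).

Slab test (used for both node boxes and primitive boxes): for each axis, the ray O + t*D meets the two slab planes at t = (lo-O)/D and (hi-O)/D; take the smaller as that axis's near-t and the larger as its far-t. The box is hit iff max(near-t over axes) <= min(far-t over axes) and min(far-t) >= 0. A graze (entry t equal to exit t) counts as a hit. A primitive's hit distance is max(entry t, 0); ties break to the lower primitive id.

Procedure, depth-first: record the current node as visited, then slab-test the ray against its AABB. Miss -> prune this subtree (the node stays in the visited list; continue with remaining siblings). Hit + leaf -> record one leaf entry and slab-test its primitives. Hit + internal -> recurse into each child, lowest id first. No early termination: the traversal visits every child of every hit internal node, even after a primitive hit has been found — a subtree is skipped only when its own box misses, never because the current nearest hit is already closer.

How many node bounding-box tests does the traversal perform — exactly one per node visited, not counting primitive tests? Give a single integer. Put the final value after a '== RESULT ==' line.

Traverse from the root:
N0 x:[-12,27] y:[31/3,70/3] z:[47/3,29] -> hit [47/3,70/3], descend [2, 4, 5, 7]
  N2 x:[-8,24] y:[31/3,59/3] z:[47/3,65/3] -> hit [47/3,59/3], descend [11, 12]
    N11 x:[-8,11] y:[31/3,47/3] z:[49/3,65/3] -> miss, prune
    N12 x:[10,24] y:[38/3,59/3] z:[47/3,58/3] -> hit [47/3,58/3] leaf, test {P3(miss), P14@t=19}
  N4 x:[-12,22] y:[56/3,70/3] z:[49/3,21] -> hit [56/3,21], descend [1, 6]
    N1 x:[-12,8] y:[56/3,62/3] z:[49/3,21] -> miss, prune
    N6 x:[16,22] y:[62/3,70/3] z:[52/3,58/3] -> miss, prune
  N5 x:[-2,25] y:[38/3,55/3] z:[61/3,86/3] -> miss, prune
  N7 x:[-2,27] y:[17,70/3] z:[25,29] -> miss, prune

9 AABB tests over nodes [0, 2, 11, 12, 4, 1, 6, 5, 7]; 1 leaf entered; closest P14.

== RESULT ==
9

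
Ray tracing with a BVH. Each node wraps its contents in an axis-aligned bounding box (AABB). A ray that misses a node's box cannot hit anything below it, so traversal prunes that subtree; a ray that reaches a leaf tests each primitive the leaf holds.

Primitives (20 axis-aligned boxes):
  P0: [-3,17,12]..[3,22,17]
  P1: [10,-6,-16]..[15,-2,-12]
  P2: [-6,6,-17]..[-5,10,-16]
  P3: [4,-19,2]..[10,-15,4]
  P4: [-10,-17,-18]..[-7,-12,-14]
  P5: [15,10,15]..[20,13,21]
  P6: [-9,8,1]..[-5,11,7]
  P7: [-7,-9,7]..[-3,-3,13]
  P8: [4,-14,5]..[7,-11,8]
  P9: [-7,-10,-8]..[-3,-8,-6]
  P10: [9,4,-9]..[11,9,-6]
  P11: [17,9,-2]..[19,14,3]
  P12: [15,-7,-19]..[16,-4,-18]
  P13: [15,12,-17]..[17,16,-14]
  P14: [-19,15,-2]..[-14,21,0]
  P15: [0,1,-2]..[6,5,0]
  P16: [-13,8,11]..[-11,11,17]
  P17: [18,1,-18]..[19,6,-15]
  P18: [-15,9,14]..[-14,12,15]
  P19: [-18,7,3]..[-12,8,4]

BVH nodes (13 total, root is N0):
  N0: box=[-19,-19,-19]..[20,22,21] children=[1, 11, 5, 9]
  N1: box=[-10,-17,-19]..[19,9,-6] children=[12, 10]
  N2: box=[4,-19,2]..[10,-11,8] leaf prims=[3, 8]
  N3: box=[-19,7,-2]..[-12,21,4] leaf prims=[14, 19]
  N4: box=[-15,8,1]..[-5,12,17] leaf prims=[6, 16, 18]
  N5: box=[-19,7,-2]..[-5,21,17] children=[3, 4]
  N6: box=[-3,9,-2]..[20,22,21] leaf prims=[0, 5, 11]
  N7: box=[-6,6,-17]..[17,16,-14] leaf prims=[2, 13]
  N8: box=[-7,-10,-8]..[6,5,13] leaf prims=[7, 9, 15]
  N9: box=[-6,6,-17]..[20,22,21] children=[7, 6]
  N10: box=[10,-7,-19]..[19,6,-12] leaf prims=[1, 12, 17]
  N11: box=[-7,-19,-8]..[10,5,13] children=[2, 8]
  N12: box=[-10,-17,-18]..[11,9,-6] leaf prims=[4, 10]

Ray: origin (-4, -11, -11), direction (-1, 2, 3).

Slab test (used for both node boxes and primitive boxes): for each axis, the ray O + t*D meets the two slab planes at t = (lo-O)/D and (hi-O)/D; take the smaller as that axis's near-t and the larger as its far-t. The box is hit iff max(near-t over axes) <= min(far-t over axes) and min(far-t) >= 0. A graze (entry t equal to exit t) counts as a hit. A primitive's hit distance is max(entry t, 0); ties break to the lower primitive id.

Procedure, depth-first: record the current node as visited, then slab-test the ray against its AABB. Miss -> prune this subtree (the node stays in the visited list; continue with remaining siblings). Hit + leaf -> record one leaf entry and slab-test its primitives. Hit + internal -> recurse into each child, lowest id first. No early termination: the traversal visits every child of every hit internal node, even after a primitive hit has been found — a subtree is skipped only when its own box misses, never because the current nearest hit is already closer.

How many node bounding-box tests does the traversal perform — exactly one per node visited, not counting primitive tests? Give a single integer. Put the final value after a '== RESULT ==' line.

Trace the traversal:
N0 x:[-24,15] y:[-4,33/2] z:[-8/3,32/3] -> hit [-8/3,32/3], descend [1, 5, 9, 11]
  N1 x:[-23,6] y:[-3,10] z:[-8/3,5/3] -> hit [-8/3,5/3], descend [10, 12]
    N10 x:[-23,-14] y:[2,17/2] z:[-8/3,-1/3] -> miss, prune
    N12 x:[-15,6] y:[-3,10] z:[-7/3,5/3] -> hit [-7/3,5/3] leaf, test {P4(miss), P10(miss)}
  N5 x:[1,15] y:[9,16] z:[3,28/3] -> hit [9,28/3], descend [3, 4]
    N3 x:[8,15] y:[9,16] z:[3,5] -> miss, prune
    N4 x:[1,11] y:[19/2,23/2] z:[4,28/3] -> miss, prune
  N9 x:[-24,2] y:[17/2,33/2] z:[-2,32/3] -> miss, prune
  N11 x:[-14,3] y:[-4,8] z:[1,8] -> hit [1,3], descend [2, 8]
    N2 x:[-14,-8] y:[-4,0] z:[13/3,19/3] -> miss, prune
    N8 x:[-10,3] y:[1/2,8] z:[1,8] -> hit [1,3] leaf, test {P7(miss), P9@t=1, P15(miss)}

11 AABB tests over nodes [0, 1, 10, 12, 5, 3, 4, 9, 11, 2, 8]; 2 leaves entered; closest P9.

== RESULT ==
11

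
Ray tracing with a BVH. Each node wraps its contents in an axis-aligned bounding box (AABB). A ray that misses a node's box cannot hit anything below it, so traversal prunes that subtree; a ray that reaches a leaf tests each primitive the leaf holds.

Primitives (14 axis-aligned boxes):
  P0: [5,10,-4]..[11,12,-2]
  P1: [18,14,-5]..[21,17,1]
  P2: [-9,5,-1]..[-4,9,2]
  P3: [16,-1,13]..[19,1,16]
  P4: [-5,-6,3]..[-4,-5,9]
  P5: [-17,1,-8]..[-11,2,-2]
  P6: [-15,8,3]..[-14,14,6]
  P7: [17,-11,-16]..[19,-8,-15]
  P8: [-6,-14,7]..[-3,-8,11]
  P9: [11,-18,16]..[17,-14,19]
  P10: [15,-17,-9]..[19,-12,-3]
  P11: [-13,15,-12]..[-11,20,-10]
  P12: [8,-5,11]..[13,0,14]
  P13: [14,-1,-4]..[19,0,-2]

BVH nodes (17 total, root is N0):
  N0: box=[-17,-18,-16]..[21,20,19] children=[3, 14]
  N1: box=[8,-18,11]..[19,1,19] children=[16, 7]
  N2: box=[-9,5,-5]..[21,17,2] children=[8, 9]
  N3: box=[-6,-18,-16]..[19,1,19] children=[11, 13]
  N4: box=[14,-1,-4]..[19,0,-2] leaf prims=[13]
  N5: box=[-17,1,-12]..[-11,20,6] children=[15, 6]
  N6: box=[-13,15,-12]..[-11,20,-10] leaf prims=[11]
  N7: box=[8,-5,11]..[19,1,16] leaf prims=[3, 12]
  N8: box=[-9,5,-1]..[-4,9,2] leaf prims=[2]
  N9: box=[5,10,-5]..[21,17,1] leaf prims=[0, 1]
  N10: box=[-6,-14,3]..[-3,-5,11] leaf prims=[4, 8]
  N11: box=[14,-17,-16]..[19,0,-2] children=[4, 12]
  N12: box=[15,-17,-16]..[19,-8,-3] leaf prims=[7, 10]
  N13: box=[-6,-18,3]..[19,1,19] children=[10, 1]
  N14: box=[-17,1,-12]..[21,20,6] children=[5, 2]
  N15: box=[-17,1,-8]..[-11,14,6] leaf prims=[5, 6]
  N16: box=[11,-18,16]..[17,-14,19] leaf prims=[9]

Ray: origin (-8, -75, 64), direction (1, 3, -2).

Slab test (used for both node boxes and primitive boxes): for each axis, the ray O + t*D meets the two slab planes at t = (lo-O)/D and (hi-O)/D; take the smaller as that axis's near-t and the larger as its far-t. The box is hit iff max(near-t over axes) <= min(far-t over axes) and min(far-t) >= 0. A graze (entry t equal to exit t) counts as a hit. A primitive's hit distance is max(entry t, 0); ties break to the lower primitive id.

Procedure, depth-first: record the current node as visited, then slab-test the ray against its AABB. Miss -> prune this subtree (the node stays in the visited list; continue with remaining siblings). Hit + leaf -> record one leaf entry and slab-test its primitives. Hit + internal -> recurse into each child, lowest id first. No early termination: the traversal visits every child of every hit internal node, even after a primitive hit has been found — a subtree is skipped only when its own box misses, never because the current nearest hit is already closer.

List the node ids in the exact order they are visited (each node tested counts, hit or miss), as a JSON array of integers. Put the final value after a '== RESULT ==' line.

Walk:
N0 x:[-9,29] y:[19,95/3] z:[45/2,40] -> hit [45/2,29], descend [3, 14]
  N3 x:[2,27] y:[19,76/3] z:[45/2,40] -> hit [45/2,76/3], descend [11, 13]
    N11 x:[22,27] y:[58/3,25] z:[33,40] -> miss, prune
    N13 x:[2,27] y:[19,76/3] z:[45/2,61/2] -> hit [45/2,76/3], descend [1, 10]
      N1 x:[16,27] y:[19,76/3] z:[45/2,53/2] -> hit [45/2,76/3], descend [7, 16]
        N7 x:[16,27] y:[70/3,76/3] z:[24,53/2] -> hit [24,76/3] leaf, test {P3@t=74/3, P12(miss)}
        N16 x:[19,25] y:[19,61/3] z:[45/2,24] -> miss, prune
      N10 x:[2,5] y:[61/3,70/3] z:[53/2,61/2] -> miss, prune
  N14 x:[-9,29] y:[76/3,95/3] z:[29,38] -> hit [29,29], descend [2, 5]
    N2 x:[-1,29] y:[80/3,92/3] z:[31,69/2] -> miss, prune
    N5 x:[-9,-3] y:[76/3,95/3] z:[29,38] -> miss, prune

Visited [0, 3, 11, 13, 1, 7, 16, 10, 14, 2, 5]. Tests: 11 box, 1 leaf. Nearest: P3.

== RESULT ==
[0, 3, 11, 13, 1, 7, 16, 10, 14, 2, 5]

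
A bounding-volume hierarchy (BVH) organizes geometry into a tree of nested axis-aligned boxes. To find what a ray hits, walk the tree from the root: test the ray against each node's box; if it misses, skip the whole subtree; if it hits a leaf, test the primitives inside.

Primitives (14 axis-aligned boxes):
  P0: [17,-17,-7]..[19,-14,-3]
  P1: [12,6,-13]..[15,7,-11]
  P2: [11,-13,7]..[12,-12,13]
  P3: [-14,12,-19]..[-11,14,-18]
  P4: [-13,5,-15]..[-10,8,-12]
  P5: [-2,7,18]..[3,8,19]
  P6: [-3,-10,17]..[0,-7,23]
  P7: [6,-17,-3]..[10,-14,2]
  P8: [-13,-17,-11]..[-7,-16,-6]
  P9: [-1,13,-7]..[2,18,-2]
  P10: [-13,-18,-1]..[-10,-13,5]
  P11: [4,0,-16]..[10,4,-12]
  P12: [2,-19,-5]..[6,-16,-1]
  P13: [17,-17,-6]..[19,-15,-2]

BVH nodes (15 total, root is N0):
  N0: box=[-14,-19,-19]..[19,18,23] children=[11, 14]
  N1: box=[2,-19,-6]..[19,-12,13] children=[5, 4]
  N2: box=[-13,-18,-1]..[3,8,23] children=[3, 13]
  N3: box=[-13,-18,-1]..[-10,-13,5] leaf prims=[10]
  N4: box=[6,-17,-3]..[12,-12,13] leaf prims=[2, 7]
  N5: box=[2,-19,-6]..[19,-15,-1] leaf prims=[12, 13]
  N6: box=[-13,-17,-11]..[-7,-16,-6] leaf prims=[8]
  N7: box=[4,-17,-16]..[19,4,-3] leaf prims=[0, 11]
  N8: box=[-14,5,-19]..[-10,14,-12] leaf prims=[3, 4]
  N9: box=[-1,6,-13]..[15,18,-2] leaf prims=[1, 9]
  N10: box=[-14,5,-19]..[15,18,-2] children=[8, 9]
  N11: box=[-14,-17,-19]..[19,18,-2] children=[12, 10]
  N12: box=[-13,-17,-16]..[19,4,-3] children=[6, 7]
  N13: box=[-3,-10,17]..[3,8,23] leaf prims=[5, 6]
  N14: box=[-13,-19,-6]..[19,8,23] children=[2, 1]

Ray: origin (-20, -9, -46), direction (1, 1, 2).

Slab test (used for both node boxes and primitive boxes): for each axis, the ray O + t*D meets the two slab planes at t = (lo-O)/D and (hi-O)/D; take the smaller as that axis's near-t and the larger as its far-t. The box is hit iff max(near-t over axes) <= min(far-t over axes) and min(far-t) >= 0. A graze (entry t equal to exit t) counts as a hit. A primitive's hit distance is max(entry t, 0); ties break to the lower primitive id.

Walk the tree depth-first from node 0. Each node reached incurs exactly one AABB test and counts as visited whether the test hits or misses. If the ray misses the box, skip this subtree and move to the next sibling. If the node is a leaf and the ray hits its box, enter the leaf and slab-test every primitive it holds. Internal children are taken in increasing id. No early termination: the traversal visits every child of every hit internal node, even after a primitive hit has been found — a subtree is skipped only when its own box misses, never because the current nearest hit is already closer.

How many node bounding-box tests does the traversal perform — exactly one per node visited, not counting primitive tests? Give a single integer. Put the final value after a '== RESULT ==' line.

Trace the traversal:
N0 x:[6,39] y:[-10,27] z:[27/2,69/2] -> hit [27/2,27], descend [11, 14]
  N11 x:[6,39] y:[-8,27] z:[27/2,22] -> hit [27/2,22], descend [10, 12]
    N10 x:[6,35] y:[14,27] z:[27/2,22] -> hit [14,22], descend [8, 9]
      N8 x:[6,10] y:[14,23] z:[27/2,17] -> miss, prune
      N9 x:[19,35] y:[15,27] z:[33/2,22] -> hit [19,22] leaf, test {P1(miss), P9@t=22}
    N12 x:[7,39] y:[-8,13] z:[15,43/2] -> miss, prune
  N14 x:[7,39] y:[-10,17] z:[20,69/2] -> miss, prune

Summary -> nodes [0, 11, 10, 8, 9, 12, 14]; box-tests=7; leaf-entries=1; first=P9

== RESULT ==
7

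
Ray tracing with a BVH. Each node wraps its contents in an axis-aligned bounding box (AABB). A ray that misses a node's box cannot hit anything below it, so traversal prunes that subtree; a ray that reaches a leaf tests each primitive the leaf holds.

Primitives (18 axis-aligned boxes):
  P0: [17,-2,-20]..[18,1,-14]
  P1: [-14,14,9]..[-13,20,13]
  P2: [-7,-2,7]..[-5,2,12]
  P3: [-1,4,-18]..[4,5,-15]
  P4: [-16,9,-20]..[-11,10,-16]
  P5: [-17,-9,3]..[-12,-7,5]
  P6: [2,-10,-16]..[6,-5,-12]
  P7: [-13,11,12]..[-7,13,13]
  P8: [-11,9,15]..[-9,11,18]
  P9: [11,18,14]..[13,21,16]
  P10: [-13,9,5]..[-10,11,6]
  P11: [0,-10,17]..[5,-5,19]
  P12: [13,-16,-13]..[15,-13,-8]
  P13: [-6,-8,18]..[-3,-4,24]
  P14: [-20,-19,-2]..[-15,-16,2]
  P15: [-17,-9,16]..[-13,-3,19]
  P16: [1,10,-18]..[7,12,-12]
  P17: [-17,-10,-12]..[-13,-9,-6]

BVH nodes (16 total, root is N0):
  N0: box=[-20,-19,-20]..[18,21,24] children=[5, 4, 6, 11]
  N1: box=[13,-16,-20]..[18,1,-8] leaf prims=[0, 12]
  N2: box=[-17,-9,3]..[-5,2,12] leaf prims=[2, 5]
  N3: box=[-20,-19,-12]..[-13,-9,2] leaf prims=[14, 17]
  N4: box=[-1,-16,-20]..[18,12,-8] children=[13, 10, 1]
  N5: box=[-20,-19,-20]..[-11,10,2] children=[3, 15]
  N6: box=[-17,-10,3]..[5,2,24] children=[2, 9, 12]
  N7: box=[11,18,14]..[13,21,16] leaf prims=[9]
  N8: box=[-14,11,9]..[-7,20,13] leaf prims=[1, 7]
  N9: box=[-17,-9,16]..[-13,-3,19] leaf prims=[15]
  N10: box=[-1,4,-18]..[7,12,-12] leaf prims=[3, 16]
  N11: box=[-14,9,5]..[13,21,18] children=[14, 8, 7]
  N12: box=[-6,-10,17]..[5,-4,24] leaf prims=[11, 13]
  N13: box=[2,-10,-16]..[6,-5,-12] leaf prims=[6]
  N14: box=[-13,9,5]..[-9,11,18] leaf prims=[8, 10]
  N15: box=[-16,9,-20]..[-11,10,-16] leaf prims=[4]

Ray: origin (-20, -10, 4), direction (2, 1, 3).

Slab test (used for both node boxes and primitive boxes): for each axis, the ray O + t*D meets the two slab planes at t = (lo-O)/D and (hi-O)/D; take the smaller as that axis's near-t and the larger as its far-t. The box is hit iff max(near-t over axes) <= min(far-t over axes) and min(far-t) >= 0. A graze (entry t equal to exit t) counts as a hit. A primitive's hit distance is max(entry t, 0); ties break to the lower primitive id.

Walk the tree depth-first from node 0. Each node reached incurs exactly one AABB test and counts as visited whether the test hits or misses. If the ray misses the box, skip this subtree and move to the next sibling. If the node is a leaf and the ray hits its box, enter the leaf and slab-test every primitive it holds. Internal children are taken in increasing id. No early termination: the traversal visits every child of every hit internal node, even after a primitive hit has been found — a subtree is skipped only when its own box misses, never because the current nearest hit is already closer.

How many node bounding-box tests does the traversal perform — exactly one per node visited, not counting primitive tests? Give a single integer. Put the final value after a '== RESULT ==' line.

Traverse from the root:
N0 x:[0,19] y:[-9,31] z:[-8,20/3] -> hit [0,20/3], descend [4, 5, 6, 11]
  N4 x:[19/2,19] y:[-6,22] z:[-8,-4] -> miss, prune
  N5 x:[0,9/2] y:[-9,20] z:[-8,-2/3] -> miss, prune
  N6 x:[3/2,25/2] y:[0,12] z:[-1/3,20/3] -> hit [3/2,20/3], descend [2, 9, 12]
    N2 x:[3/2,15/2] y:[1,12] z:[-1/3,8/3] -> hit [3/2,8/3] leaf, test {P2(miss), P5(miss)}
    N9 x:[3/2,7/2] y:[1,7] z:[4,5] -> miss, prune
    N12 x:[7,25/2] y:[0,6] z:[13/3,20/3] -> miss, prune
  N11 x:[3,33/2] y:[19,31] z:[1/3,14/3] -> miss, prune

order=[0, 4, 5, 6, 2, 9, 12, 11]  |boxes|=8  |leaves|=1  hit=miss

== RESULT ==
8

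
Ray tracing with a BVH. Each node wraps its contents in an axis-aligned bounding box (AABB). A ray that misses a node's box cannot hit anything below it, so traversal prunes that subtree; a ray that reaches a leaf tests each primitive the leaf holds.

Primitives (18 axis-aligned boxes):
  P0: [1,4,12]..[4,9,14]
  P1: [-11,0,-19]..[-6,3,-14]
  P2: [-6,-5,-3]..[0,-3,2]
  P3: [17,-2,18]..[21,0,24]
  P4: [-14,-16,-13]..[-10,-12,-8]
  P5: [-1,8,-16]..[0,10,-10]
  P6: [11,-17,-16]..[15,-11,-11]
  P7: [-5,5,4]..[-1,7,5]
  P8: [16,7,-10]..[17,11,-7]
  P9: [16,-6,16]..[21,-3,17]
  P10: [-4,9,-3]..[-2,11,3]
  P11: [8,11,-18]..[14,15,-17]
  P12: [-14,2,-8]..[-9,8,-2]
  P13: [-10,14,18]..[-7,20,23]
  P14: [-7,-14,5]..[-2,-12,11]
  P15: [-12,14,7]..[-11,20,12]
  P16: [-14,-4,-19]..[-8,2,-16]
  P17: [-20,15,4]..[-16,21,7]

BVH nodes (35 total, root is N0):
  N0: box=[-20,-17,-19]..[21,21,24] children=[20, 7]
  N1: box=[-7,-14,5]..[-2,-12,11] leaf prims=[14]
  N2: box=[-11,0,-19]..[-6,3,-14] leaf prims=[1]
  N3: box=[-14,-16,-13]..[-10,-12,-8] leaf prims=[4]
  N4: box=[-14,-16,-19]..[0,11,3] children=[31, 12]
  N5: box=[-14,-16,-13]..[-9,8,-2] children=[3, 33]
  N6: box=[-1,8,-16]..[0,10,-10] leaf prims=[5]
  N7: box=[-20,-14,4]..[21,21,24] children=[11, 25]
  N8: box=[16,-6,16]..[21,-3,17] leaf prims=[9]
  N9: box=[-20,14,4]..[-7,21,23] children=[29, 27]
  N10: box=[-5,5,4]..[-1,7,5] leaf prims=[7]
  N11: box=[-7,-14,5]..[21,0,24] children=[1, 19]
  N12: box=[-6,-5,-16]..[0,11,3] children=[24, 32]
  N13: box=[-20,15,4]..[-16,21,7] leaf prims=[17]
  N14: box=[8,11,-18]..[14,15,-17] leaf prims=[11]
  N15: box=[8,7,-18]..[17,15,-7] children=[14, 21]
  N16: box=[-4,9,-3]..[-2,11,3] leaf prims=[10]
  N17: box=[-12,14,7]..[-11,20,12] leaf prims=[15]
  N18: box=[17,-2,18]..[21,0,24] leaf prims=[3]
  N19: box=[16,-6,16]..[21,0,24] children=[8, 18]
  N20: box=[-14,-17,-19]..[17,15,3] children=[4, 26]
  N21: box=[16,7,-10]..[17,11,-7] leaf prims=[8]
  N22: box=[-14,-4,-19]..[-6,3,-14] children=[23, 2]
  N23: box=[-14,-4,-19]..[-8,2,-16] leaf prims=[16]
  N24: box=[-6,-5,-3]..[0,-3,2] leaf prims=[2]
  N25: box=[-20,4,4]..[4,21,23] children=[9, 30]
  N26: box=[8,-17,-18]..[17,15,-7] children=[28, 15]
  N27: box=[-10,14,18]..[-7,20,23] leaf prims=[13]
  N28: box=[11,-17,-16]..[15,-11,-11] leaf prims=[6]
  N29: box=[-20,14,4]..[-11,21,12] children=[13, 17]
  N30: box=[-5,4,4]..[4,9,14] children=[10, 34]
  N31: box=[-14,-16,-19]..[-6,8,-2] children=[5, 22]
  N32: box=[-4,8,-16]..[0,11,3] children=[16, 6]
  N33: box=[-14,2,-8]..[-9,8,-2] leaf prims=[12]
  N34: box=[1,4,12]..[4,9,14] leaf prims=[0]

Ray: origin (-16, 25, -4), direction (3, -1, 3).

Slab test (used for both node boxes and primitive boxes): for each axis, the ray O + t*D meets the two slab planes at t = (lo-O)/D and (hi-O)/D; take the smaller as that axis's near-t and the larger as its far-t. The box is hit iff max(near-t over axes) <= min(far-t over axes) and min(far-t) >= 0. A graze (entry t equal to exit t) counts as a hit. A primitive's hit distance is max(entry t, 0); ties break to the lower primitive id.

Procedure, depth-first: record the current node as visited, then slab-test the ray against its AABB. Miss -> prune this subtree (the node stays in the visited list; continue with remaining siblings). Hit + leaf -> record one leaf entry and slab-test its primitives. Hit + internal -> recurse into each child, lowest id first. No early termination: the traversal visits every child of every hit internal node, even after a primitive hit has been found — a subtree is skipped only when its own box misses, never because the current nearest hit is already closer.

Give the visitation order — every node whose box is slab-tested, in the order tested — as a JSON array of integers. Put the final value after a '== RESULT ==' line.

Trace the traversal:
N0 x:[-4/3,37/3] y:[4,42] z:[-5,28/3] -> hit [4,28/3], descend [7, 20]
  N7 x:[-4/3,37/3] y:[4,39] z:[8/3,28/3] -> hit [4,28/3], descend [11, 25]
    N11 x:[3,37/3] y:[25,39] z:[3,28/3] -> miss, prune
    N25 x:[-4/3,20/3] y:[4,21] z:[8/3,9] -> hit [4,20/3], descend [9, 30]
      N9 x:[-4/3,3] y:[4,11] z:[8/3,9] -> miss, prune
      N30 x:[11/3,20/3] y:[16,21] z:[8/3,6] -> miss, prune
  N20 x:[2/3,11] y:[10,42] z:[-5,7/3] -> miss, prune

Summary -> nodes [0, 7, 11, 25, 9, 30, 20]; box-tests=7; leaf-entries=0; first=miss

== RESULT ==
[0, 7, 11, 25, 9, 30, 20]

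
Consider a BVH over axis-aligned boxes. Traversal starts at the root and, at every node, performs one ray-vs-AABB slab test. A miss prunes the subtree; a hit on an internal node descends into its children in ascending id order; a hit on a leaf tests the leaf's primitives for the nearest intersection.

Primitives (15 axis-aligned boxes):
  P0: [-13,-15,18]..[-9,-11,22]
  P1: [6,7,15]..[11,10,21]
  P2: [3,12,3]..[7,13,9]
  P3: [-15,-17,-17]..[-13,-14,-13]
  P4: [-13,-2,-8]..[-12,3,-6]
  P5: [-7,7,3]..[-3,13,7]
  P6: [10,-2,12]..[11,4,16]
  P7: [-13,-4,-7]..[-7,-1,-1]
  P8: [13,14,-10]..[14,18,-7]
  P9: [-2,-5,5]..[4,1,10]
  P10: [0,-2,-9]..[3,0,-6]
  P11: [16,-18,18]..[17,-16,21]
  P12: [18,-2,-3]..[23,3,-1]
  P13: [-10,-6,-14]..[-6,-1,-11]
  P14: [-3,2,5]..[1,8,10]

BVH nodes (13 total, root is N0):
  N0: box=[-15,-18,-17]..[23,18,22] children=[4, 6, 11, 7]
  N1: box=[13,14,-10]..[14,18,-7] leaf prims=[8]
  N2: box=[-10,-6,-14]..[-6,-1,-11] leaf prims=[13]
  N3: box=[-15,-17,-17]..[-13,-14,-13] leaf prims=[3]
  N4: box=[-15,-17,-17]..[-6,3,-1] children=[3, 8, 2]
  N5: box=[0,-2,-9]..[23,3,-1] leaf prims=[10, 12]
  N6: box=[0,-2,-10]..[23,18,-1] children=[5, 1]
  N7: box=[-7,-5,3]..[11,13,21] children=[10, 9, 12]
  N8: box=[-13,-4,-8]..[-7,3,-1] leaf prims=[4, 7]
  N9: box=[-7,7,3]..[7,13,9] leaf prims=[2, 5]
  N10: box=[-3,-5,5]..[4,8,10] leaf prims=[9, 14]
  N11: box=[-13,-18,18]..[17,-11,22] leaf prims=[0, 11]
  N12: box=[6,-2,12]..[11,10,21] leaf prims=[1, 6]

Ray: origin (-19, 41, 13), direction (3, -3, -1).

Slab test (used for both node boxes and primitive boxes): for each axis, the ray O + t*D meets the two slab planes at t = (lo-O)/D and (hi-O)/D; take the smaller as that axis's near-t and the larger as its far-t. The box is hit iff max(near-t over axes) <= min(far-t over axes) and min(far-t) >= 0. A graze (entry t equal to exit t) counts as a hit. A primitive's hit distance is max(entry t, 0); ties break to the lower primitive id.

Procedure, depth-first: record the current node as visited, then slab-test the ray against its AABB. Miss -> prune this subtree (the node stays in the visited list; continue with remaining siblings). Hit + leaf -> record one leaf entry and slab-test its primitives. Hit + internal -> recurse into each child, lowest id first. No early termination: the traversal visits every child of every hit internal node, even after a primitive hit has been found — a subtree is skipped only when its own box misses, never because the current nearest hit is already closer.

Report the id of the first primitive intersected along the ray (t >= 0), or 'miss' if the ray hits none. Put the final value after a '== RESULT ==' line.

Walk:
N0 x:[4/3,14] y:[23/3,59/3] z:[-9,30] -> hit [23/3,14], descend [4, 6, 7, 11]
  N4 x:[4/3,13/3] y:[38/3,58/3] z:[14,30] -> miss, prune
  N6 x:[19/3,14] y:[23/3,43/3] z:[14,23] -> hit [14,14], descend [1, 5]
    N1 x:[32/3,11] y:[23/3,9] z:[20,23] -> miss, prune
    N5 x:[19/3,14] y:[38/3,43/3] z:[14,22] -> hit [14,14] leaf, test {P10(miss), P12@t=14}
  N7 x:[4,10] y:[28/3,46/3] z:[-8,10] -> hit [28/3,10], descend [9, 10, 12]
    N9 x:[4,26/3] y:[28/3,34/3] z:[4,10] -> miss, prune
    N10 x:[16/3,23/3] y:[11,46/3] z:[3,8] -> miss, prune
    N12 x:[25/3,10] y:[31/3,43/3] z:[-8,1] -> miss, prune
  N11 x:[2,12] y:[52/3,59/3] z:[-9,-5] -> miss, prune

Visited [0, 4, 6, 1, 5, 7, 9, 10, 12, 11]. Tests: 10 box, 1 leaf. Nearest: P12.

== RESULT ==
12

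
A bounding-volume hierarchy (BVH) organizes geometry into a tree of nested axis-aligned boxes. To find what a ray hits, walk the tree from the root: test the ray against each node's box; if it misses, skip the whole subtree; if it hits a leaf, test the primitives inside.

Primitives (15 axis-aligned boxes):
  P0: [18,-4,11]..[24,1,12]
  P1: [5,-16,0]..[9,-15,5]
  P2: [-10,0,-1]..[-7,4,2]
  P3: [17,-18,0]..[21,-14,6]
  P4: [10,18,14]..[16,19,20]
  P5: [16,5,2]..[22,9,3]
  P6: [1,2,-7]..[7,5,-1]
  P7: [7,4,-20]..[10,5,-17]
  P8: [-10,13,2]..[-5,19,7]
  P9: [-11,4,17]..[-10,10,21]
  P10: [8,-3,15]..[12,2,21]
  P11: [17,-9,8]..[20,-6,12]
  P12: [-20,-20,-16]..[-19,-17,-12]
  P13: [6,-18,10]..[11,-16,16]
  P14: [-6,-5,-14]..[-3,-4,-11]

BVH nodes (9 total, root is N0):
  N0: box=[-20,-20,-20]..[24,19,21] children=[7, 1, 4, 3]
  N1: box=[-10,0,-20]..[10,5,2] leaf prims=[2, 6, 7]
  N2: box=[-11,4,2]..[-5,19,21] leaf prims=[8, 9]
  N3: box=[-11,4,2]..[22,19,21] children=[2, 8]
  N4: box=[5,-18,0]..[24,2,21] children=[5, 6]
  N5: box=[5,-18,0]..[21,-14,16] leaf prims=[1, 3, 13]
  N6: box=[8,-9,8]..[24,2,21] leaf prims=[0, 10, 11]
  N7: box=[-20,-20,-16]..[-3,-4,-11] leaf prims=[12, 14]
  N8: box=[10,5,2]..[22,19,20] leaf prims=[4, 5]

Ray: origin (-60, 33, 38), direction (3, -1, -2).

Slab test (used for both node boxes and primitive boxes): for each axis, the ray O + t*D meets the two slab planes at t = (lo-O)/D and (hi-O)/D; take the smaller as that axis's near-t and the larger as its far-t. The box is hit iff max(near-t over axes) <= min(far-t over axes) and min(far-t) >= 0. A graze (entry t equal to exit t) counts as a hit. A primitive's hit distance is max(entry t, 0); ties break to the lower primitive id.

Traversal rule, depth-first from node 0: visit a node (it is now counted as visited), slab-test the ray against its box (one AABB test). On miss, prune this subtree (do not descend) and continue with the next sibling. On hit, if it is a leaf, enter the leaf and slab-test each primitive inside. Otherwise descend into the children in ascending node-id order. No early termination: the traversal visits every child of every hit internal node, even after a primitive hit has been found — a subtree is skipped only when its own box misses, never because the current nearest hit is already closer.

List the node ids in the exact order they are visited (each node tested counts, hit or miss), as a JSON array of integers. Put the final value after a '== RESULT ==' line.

Walk:
N0 x:[40/3,28] y:[14,53] z:[17/2,29] -> hit [14,28], descend [1, 3, 4, 7]
  N1 x:[50/3,70/3] y:[28,33] z:[18,29] -> miss, prune
  N3 x:[49/3,82/3] y:[14,29] z:[17/2,18] -> hit [49/3,18], descend [2, 8]
    N2 x:[49/3,55/3] y:[14,29] z:[17/2,18] -> hit [49/3,18] leaf, test {P8@t=50/3, P9(miss)}
    N8 x:[70/3,82/3] y:[14,28] z:[9,18] -> miss, prune
  N4 x:[65/3,28] y:[31,51] z:[17/2,19] -> miss, prune
  N7 x:[40/3,19] y:[37,53] z:[49/2,27] -> miss, prune

7 AABB tests over nodes [0, 1, 3, 2, 8, 4, 7]; 1 leaf entered; closest P8.

== RESULT ==
[0, 1, 3, 2, 8, 4, 7]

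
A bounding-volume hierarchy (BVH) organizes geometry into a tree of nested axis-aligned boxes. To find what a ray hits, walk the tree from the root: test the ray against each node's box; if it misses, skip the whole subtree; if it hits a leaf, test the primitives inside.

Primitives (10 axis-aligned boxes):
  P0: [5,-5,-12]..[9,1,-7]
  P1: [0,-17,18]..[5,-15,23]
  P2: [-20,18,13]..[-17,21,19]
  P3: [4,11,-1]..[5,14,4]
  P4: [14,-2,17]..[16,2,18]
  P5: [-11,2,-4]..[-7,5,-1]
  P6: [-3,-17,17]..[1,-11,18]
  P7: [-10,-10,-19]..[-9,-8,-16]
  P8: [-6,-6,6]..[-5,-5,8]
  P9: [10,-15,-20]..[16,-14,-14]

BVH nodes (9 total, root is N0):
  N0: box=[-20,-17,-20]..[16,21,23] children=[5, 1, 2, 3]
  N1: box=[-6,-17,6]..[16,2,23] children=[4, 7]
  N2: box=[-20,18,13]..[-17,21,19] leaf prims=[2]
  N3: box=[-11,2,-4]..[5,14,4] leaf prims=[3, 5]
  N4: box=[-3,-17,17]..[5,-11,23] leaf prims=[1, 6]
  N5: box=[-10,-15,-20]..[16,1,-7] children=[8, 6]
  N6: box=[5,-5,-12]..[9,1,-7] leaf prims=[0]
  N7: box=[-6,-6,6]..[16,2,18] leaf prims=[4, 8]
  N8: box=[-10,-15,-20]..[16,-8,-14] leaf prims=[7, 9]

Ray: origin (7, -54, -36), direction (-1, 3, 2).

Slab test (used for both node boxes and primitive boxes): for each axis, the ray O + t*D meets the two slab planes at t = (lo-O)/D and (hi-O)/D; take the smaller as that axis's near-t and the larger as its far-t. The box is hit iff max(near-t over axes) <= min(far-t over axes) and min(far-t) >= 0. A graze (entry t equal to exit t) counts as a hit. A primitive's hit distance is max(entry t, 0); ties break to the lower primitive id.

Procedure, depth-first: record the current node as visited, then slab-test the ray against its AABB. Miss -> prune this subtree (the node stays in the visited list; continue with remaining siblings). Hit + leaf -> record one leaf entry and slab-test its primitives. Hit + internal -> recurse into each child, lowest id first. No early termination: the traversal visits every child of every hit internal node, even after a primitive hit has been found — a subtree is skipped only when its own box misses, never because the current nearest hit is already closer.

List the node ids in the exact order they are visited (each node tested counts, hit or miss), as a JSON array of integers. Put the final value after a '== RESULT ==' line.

Trace the traversal:
N0 x:[-9,27] y:[37/3,25] z:[8,59/2] -> hit [37/3,25], descend [1, 2, 3, 5]
  N1 x:[-9,13] y:[37/3,56/3] z:[21,59/2] -> miss, prune
  N2 x:[24,27] y:[24,25] z:[49/2,55/2] -> hit [49/2,25] leaf, test {P2@t=49/2}
  N3 x:[2,18] y:[56/3,68/3] z:[16,20] -> miss, prune
  N5 x:[-9,17] y:[13,55/3] z:[8,29/2] -> hit [13,29/2], descend [6, 8]
    N6 x:[-2,2] y:[49/3,55/3] z:[12,29/2] -> miss, prune
    N8 x:[-9,17] y:[13,46/3] z:[8,11] -> miss, prune

order=[0, 1, 2, 3, 5, 6, 8]  |boxes|=7  |leaves|=1  hit=P2

== RESULT ==
[0, 1, 2, 3, 5, 6, 8]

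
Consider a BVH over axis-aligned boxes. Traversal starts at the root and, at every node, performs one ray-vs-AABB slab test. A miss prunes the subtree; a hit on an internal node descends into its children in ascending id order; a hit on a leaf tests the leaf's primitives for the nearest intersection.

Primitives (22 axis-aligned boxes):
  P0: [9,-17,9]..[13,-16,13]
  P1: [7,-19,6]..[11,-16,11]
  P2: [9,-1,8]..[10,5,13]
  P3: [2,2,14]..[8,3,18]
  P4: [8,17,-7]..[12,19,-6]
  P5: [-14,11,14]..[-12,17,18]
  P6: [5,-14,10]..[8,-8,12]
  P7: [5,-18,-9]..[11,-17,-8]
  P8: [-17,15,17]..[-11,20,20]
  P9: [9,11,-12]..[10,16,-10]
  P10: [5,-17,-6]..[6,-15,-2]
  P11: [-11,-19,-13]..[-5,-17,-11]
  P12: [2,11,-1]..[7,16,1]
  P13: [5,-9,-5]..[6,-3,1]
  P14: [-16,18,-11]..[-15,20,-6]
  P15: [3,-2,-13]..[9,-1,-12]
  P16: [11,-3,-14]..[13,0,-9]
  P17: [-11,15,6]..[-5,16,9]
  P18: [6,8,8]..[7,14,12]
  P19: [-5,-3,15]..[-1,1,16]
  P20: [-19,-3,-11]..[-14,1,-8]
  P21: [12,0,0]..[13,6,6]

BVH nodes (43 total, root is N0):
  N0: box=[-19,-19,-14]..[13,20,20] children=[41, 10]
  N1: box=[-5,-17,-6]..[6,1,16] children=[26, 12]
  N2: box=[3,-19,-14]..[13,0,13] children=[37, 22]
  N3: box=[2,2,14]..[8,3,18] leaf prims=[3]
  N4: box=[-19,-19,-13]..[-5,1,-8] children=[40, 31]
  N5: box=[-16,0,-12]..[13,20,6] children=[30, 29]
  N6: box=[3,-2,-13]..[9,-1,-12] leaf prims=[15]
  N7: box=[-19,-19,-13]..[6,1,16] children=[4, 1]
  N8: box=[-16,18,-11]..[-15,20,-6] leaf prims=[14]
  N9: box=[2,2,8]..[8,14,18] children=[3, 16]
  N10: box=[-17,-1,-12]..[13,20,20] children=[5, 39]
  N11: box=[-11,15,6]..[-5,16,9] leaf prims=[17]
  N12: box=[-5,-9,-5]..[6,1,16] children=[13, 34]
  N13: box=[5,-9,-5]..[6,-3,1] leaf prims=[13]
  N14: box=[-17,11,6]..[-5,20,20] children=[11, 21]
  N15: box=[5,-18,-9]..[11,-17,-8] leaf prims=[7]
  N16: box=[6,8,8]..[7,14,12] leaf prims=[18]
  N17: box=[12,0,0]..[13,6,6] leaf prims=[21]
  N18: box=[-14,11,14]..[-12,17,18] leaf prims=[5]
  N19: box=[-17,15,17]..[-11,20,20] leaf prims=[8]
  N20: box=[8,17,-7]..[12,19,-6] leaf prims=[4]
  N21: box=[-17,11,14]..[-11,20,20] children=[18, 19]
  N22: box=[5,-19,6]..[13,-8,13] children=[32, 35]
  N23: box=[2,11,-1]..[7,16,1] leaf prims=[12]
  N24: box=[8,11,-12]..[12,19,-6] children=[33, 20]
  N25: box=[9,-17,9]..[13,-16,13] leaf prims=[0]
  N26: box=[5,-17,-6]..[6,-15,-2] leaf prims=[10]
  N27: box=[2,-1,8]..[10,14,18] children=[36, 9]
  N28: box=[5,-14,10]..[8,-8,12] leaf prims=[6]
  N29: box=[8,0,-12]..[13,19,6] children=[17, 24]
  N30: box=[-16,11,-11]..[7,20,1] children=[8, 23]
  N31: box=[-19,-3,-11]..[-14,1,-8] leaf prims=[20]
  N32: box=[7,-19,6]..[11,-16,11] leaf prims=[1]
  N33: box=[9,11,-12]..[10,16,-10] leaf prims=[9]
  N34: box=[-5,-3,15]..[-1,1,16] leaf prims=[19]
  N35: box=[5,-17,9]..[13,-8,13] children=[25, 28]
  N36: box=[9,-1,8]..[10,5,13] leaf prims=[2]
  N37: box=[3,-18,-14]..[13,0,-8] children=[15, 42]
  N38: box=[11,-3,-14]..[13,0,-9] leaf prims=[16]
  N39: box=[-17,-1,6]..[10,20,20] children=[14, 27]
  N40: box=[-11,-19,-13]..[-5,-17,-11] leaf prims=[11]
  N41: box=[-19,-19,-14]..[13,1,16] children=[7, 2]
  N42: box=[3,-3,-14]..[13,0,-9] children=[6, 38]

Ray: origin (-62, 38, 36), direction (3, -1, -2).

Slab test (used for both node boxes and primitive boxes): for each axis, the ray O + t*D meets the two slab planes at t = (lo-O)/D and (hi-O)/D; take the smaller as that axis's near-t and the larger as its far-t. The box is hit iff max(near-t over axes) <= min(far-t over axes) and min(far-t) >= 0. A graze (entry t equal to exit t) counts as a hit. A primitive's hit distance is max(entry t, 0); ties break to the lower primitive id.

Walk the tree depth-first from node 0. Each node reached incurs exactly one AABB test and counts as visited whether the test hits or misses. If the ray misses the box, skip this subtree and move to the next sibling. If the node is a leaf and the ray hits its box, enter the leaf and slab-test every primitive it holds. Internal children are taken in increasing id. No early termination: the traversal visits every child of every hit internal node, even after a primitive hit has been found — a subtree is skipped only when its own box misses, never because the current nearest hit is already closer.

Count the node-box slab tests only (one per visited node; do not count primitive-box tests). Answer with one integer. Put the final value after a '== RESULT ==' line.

Walk:
N0 x:[43/3,25] y:[18,57] z:[8,25] -> hit [18,25], descend [10, 41]
  N10 x:[15,25] y:[18,39] z:[8,24] -> hit [18,24], descend [5, 39]
    N5 x:[46/3,25] y:[18,38] z:[15,24] -> hit [18,24], descend [29, 30]
      N29 x:[70/3,25] y:[19,38] z:[15,24] -> hit [70/3,24], descend [17, 24]
        N17 x:[74/3,25] y:[32,38] z:[15,18] -> miss, prune
        N24 x:[70/3,74/3] y:[19,27] z:[21,24] -> hit [70/3,24], descend [20, 33]
          N20 x:[70/3,74/3] y:[19,21] z:[21,43/2] -> miss, prune
          N33 x:[71/3,24] y:[22,27] z:[23,24] -> hit [71/3,24] leaf, test {P9@t=71/3}
      N30 x:[46/3,23] y:[18,27] z:[35/2,47/2] -> hit [18,23], descend [8, 23]
        N8 x:[46/3,47/3] y:[18,20] z:[21,47/2] -> miss, prune
        N23 x:[64/3,23] y:[22,27] z:[35/2,37/2] -> miss, prune
    N39 x:[15,24] y:[18,39] z:[8,15] -> miss, prune
  N41 x:[43/3,25] y:[37,57] z:[10,25] -> miss, prune

Visited [0, 10, 5, 29, 17, 24, 20, 33, 30, 8, 23, 39, 41]. Tests: 13 box, 1 leaf. Nearest: P9.

== RESULT ==
13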